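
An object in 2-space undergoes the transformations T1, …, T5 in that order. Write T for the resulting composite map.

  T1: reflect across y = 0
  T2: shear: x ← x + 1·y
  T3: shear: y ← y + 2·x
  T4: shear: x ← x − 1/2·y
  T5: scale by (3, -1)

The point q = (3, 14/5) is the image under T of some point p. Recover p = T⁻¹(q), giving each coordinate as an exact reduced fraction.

T1 = [1 0 0; 0 -1 0; 0 0 1]
T2·T1 = [1 -1 0; 0 -1 0; 0 0 1]
T3·…·T1 = [1 -1 0; 2 -3 0; 0 0 1]
T4·…·T1 = [0 1/2 0; 2 -3 0; 0 0 1]
T5·…·T1 = [0 3/2 0; -2 3 0; 0 0 1]
det M = 3; M⁻¹ = [1 -1/2 0; 2/3 0 0; 0 0 1]
M⁻¹ · (3, 14/5)ᵀ = (8/5, 2)ᵀ

p = (8/5, 2)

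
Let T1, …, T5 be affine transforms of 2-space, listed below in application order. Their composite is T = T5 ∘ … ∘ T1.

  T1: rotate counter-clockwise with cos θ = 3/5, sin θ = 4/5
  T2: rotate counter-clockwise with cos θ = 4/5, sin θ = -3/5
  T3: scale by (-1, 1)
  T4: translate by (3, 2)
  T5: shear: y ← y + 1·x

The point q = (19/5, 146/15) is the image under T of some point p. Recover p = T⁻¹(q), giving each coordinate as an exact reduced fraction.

p = (1/3, 4)

T1 = [3/5 -4/5 0; 4/5 3/5 0; 0 0 1]
T2·T1 = [24/25 -7/25 0; 7/25 24/25 0; 0 0 1]
T3·…·T1 = [-24/25 7/25 0; 7/25 24/25 0; 0 0 1]
T4·…·T1 = [-24/25 7/25 3; 7/25 24/25 2; 0 0 1]
T5·…·T1 = [-24/25 7/25 3; -17/25 31/25 5; 0 0 1]
det M = -1; M⁻¹ = [-31/25 7/25 58/25; -17/25 24/25 -69/25; 0 0 1]
M⁻¹ · (19/5, 146/15)ᵀ = (1/3, 4)ᵀ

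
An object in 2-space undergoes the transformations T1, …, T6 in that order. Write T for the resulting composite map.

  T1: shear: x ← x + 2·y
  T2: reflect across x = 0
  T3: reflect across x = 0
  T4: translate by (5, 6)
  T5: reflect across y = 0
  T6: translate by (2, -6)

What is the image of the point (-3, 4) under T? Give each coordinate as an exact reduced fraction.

T(p) = (12, -16)

T1 shear: x ← x + 2·y: (-3, 4) → (5, 4)
T2 reflect across x = 0: (5, 4) → (-5, 4)
T3 reflect across x = 0: (-5, 4) → (5, 4)
T4 translate by (5, 6): (5, 4) → (10, 10)
T5 reflect across y = 0: (10, 10) → (10, -10)
T6 translate by (2, -6): (10, -10) → (12, -16)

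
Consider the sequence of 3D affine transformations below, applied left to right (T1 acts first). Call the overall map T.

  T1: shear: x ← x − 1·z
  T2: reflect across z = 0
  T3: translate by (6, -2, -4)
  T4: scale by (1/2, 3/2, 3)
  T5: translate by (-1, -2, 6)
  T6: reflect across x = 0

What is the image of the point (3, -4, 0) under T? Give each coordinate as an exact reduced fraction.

T(p) = (-7/2, -11, -6)

T1 shear: x ← x − 1·z: (3, -4, 0) → (3, -4, 0)
T2 reflect across z = 0: (3, -4, 0) → (3, -4, 0)
T3 translate by (6, -2, -4): (3, -4, 0) → (9, -6, -4)
T4 scale by (1/2, 3/2, 3): (9, -6, -4) → (9/2, -9, -12)
T5 translate by (-1, -2, 6): (9/2, -9, -12) → (7/2, -11, -6)
T6 reflect across x = 0: (7/2, -11, -6) → (-7/2, -11, -6)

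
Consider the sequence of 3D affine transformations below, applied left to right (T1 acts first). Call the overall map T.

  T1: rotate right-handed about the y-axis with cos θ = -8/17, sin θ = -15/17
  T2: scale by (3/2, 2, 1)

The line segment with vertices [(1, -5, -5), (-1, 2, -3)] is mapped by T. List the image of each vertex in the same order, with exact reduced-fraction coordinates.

image vertices: (201/34, -10, 55/17), (159/34, 4, 9/17)

T1 rotate right-handed about the y-axis with cos θ = -8/17, sin θ = -15/17: (1, -5, -5) → (67/17, -5, 55/17); (-1, 2, -3) → (53/17, 2, 9/17)
T2 scale by (3/2, 2, 1): (67/17, -5, 55/17) → (201/34, -10, 55/17); (53/17, 2, 9/17) → (159/34, 4, 9/17)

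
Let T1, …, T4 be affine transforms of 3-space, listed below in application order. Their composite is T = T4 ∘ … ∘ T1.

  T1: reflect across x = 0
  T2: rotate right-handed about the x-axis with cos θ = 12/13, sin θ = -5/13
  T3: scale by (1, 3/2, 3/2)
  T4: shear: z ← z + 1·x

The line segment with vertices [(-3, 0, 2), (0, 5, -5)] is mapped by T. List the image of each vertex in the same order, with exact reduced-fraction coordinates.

image vertices: (3, 15/13, 75/13), (0, 105/26, -255/26)

T1 reflect across x = 0: (-3, 0, 2) → (3, 0, 2); (0, 5, -5) → (0, 5, -5)
T2 rotate right-handed about the x-axis with cos θ = 12/13, sin θ = -5/13: (3, 0, 2) → (3, 10/13, 24/13); (0, 5, -5) → (0, 35/13, -85/13)
T3 scale by (1, 3/2, 3/2): (3, 10/13, 24/13) → (3, 15/13, 36/13); (0, 35/13, -85/13) → (0, 105/26, -255/26)
T4 shear: z ← z + 1·x: (3, 15/13, 36/13) → (3, 15/13, 75/13); (0, 105/26, -255/26) → (0, 105/26, -255/26)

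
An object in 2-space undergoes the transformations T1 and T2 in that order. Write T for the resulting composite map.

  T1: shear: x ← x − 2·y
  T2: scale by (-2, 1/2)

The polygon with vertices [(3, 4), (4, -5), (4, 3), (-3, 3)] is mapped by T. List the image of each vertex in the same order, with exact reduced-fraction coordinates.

image vertices: (10, 2), (-28, -5/2), (4, 3/2), (18, 3/2)

T1 shear: x ← x − 2·y: (3, 4) → (-5, 4); (4, -5) → (14, -5); (4, 3) → (-2, 3); (-3, 3) → (-9, 3)
T2 scale by (-2, 1/2): (-5, 4) → (10, 2); (14, -5) → (-28, -5/2); (-2, 3) → (4, 3/2); (-9, 3) → (18, 3/2)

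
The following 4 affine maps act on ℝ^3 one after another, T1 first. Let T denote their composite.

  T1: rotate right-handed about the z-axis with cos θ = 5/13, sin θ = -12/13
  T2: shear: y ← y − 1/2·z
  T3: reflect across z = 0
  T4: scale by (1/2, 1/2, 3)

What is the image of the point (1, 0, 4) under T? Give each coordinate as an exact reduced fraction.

T1 rotate right-handed about the z-axis with cos θ = 5/13, sin θ = -12/13: (1, 0, 4) → (5/13, -12/13, 4)
T2 shear: y ← y − 1/2·z: (5/13, -12/13, 4) → (5/13, -38/13, 4)
T3 reflect across z = 0: (5/13, -38/13, 4) → (5/13, -38/13, -4)
T4 scale by (1/2, 1/2, 3): (5/13, -38/13, -4) → (5/26, -19/13, -12)

T(p) = (5/26, -19/13, -12)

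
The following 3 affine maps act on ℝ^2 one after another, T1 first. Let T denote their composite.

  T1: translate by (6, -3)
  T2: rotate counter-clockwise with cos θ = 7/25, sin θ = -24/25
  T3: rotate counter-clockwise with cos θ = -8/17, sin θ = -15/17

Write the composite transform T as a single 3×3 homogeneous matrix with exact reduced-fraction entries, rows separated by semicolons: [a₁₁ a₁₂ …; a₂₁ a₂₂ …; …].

T = [-416/425 -87/425 -447/85; 87/425 -416/425 354/85; 0 0 1]

T1 = [1 0 6; 0 1 -3; 0 0 1]
T2·T1 = [7/25 24/25 -6/5; -24/25 7/25 -33/5; 0 0 1]
T3·…·T1 = [-416/425 -87/425 -447/85; 87/425 -416/425 354/85; 0 0 1]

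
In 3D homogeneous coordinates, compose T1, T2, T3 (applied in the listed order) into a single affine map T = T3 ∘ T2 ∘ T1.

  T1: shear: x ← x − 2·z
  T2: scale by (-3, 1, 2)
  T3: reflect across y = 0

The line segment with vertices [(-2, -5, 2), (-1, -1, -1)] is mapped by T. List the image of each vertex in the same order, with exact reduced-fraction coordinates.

T1 shear: x ← x − 2·z: (-2, -5, 2) → (-6, -5, 2); (-1, -1, -1) → (1, -1, -1)
T2 scale by (-3, 1, 2): (-6, -5, 2) → (18, -5, 4); (1, -1, -1) → (-3, -1, -2)
T3 reflect across y = 0: (18, -5, 4) → (18, 5, 4); (-3, -1, -2) → (-3, 1, -2)

image vertices: (18, 5, 4), (-3, 1, -2)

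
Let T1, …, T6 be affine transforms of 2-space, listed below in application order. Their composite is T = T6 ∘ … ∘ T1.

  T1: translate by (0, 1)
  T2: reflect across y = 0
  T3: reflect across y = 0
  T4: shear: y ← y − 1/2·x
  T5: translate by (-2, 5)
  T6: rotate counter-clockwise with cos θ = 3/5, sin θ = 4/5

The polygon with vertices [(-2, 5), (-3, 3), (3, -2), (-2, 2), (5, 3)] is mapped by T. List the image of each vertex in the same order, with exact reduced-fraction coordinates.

T1 translate by (0, 1): (-2, 5) → (-2, 6); (-3, 3) → (-3, 4); (3, -2) → (3, -1); (-2, 2) → (-2, 3); (5, 3) → (5, 4)
T2 reflect across y = 0: (-2, 6) → (-2, -6); (-3, 4) → (-3, -4); (3, -1) → (3, 1); (-2, 3) → (-2, -3); (5, 4) → (5, -4)
T3 reflect across y = 0: (-2, -6) → (-2, 6); (-3, -4) → (-3, 4); (3, 1) → (3, -1); (-2, -3) → (-2, 3); (5, -4) → (5, 4)
T4 shear: y ← y − 1/2·x: (-2, 6) → (-2, 7); (-3, 4) → (-3, 11/2); (3, -1) → (3, -5/2); (-2, 3) → (-2, 4); (5, 4) → (5, 3/2)
T5 translate by (-2, 5): (-2, 7) → (-4, 12); (-3, 11/2) → (-5, 21/2); (3, -5/2) → (1, 5/2); (-2, 4) → (-4, 9); (5, 3/2) → (3, 13/2)
T6 rotate counter-clockwise with cos θ = 3/5, sin θ = 4/5: (-4, 12) → (-12, 4); (-5, 21/2) → (-57/5, 23/10); (1, 5/2) → (-7/5, 23/10); (-4, 9) → (-48/5, 11/5); (3, 13/2) → (-17/5, 63/10)

image vertices: (-12, 4), (-57/5, 23/10), (-7/5, 23/10), (-48/5, 11/5), (-17/5, 63/10)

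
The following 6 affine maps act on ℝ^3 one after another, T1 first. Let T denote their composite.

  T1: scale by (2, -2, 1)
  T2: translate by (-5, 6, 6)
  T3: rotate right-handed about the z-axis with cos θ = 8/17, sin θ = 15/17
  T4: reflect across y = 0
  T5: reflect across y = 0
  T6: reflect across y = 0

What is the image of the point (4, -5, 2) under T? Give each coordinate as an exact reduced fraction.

T1 scale by (2, -2, 1): (4, -5, 2) → (8, 10, 2)
T2 translate by (-5, 6, 6): (8, 10, 2) → (3, 16, 8)
T3 rotate right-handed about the z-axis with cos θ = 8/17, sin θ = 15/17: (3, 16, 8) → (-216/17, 173/17, 8)
T4 reflect across y = 0: (-216/17, 173/17, 8) → (-216/17, -173/17, 8)
T5 reflect across y = 0: (-216/17, -173/17, 8) → (-216/17, 173/17, 8)
T6 reflect across y = 0: (-216/17, 173/17, 8) → (-216/17, -173/17, 8)

T(p) = (-216/17, -173/17, 8)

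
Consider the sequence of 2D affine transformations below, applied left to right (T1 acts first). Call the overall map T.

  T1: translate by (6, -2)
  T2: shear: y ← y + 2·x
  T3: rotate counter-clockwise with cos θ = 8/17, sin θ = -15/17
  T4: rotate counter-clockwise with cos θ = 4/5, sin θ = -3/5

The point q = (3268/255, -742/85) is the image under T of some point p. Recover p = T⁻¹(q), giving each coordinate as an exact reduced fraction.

T1 = [1 0 6; 0 1 -2; 0 0 1]
T2·T1 = [1 0 6; 2 1 10; 0 0 1]
T3·…·T1 = [38/17 15/17 198/17; 1/17 8/17 -10/17; 0 0 1]
T4·…·T1 = [31/17 84/85 762/85; -22/17 -13/85 -634/85; 0 0 1]
det M = 1; M⁻¹ = [-13/85 -84/85 -6; 22/17 31/17 2; 0 0 1]
M⁻¹ · (3268/255, -742/85)ᵀ = (2/3, 8/3)ᵀ

p = (2/3, 8/3)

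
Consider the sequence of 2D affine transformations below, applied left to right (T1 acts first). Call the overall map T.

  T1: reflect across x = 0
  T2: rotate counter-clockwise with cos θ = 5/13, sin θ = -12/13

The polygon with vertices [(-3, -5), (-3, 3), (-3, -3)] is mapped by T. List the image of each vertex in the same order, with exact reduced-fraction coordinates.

image vertices: (-45/13, -61/13), (51/13, -21/13), (-21/13, -51/13)

T1 reflect across x = 0: (-3, -5) → (3, -5); (-3, 3) → (3, 3); (-3, -3) → (3, -3)
T2 rotate counter-clockwise with cos θ = 5/13, sin θ = -12/13: (3, -5) → (-45/13, -61/13); (3, 3) → (51/13, -21/13); (3, -3) → (-21/13, -51/13)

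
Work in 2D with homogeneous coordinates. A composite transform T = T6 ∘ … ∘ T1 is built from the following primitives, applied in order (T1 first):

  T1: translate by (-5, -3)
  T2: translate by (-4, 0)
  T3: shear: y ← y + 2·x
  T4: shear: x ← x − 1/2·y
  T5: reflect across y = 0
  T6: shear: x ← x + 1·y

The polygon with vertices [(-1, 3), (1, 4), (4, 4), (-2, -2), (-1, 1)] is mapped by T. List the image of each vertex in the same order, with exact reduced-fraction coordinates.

T1 translate by (-5, -3): (-1, 3) → (-6, 0); (1, 4) → (-4, 1); (4, 4) → (-1, 1); (-2, -2) → (-7, -5); (-1, 1) → (-6, -2)
T2 translate by (-4, 0): (-6, 0) → (-10, 0); (-4, 1) → (-8, 1); (-1, 1) → (-5, 1); (-7, -5) → (-11, -5); (-6, -2) → (-10, -2)
T3 shear: y ← y + 2·x: (-10, 0) → (-10, -20); (-8, 1) → (-8, -15); (-5, 1) → (-5, -9); (-11, -5) → (-11, -27); (-10, -2) → (-10, -22)
T4 shear: x ← x − 1/2·y: (-10, -20) → (0, -20); (-8, -15) → (-1/2, -15); (-5, -9) → (-1/2, -9); (-11, -27) → (5/2, -27); (-10, -22) → (1, -22)
T5 reflect across y = 0: (0, -20) → (0, 20); (-1/2, -15) → (-1/2, 15); (-1/2, -9) → (-1/2, 9); (5/2, -27) → (5/2, 27); (1, -22) → (1, 22)
T6 shear: x ← x + 1·y: (0, 20) → (20, 20); (-1/2, 15) → (29/2, 15); (-1/2, 9) → (17/2, 9); (5/2, 27) → (59/2, 27); (1, 22) → (23, 22)

image vertices: (20, 20), (29/2, 15), (17/2, 9), (59/2, 27), (23, 22)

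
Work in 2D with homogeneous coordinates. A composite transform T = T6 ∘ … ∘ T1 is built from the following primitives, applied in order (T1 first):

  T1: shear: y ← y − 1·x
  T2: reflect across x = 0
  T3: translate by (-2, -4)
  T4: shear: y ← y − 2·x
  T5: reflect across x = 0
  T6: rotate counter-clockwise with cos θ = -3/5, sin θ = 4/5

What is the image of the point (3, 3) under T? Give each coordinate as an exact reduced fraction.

T1 shear: y ← y − 1·x: (3, 3) → (3, 0)
T2 reflect across x = 0: (3, 0) → (-3, 0)
T3 translate by (-2, -4): (-3, 0) → (-5, -4)
T4 shear: y ← y − 2·x: (-5, -4) → (-5, 6)
T5 reflect across x = 0: (-5, 6) → (5, 6)
T6 rotate counter-clockwise with cos θ = -3/5, sin θ = 4/5: (5, 6) → (-39/5, 2/5)

T(p) = (-39/5, 2/5)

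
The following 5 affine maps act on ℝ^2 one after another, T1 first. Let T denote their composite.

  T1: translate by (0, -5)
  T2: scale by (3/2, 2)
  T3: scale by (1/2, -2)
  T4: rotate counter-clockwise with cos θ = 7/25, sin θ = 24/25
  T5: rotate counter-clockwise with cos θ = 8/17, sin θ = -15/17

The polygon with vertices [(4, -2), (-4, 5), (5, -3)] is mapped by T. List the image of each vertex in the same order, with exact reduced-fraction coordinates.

image vertices: (-1188/425, 11909/425), (-1248/425, -261/425), (-72/25, 3209/100)

T1 translate by (0, -5): (4, -2) → (4, -7); (-4, 5) → (-4, 0); (5, -3) → (5, -8)
T2 scale by (3/2, 2): (4, -7) → (6, -14); (-4, 0) → (-6, 0); (5, -8) → (15/2, -16)
T3 scale by (1/2, -2): (6, -14) → (3, 28); (-6, 0) → (-3, 0); (15/2, -16) → (15/4, 32)
T4 rotate counter-clockwise with cos θ = 7/25, sin θ = 24/25: (3, 28) → (-651/25, 268/25); (-3, 0) → (-21/25, -72/25); (15/4, 32) → (-2967/100, 314/25)
T5 rotate counter-clockwise with cos θ = 8/17, sin θ = -15/17: (-651/25, 268/25) → (-1188/425, 11909/425); (-21/25, -72/25) → (-1248/425, -261/425); (-2967/100, 314/25) → (-72/25, 3209/100)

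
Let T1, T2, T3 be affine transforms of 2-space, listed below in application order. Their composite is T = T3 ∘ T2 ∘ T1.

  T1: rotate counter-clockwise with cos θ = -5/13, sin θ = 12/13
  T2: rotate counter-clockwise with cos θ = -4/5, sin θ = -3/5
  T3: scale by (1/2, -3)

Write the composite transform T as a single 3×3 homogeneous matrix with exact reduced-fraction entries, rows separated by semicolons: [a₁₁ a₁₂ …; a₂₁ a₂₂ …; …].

T = [28/65 33/130 0; 99/65 -168/65 0; 0 0 1]

T1 = [-5/13 -12/13 0; 12/13 -5/13 0; 0 0 1]
T2·T1 = [56/65 33/65 0; -33/65 56/65 0; 0 0 1]
T3·…·T1 = [28/65 33/130 0; 99/65 -168/65 0; 0 0 1]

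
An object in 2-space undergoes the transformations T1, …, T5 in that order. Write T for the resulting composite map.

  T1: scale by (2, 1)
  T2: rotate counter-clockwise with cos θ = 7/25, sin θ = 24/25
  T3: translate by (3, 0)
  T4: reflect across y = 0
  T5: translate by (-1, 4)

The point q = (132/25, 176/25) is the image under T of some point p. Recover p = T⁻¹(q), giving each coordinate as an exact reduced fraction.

T1 = [2 0 0; 0 1 0; 0 0 1]
T2·T1 = [14/25 -24/25 0; 48/25 7/25 0; 0 0 1]
T3·…·T1 = [14/25 -24/25 3; 48/25 7/25 0; 0 0 1]
T4·…·T1 = [14/25 -24/25 3; -48/25 -7/25 0; 0 0 1]
T5·…·T1 = [14/25 -24/25 2; -48/25 -7/25 4; 0 0 1]
det M = -2; M⁻¹ = [7/50 -12/25 41/25; -24/25 -7/25 76/25; 0 0 1]
M⁻¹ · (132/25, 176/25)ᵀ = (-1, -4)ᵀ

p = (-1, -4)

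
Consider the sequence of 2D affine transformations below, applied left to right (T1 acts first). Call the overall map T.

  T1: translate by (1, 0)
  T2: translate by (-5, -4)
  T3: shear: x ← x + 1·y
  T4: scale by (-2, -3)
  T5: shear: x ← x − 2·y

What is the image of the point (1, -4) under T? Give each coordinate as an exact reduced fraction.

T1 translate by (1, 0): (1, -4) → (2, -4)
T2 translate by (-5, -4): (2, -4) → (-3, -8)
T3 shear: x ← x + 1·y: (-3, -8) → (-11, -8)
T4 scale by (-2, -3): (-11, -8) → (22, 24)
T5 shear: x ← x − 2·y: (22, 24) → (-26, 24)

T(p) = (-26, 24)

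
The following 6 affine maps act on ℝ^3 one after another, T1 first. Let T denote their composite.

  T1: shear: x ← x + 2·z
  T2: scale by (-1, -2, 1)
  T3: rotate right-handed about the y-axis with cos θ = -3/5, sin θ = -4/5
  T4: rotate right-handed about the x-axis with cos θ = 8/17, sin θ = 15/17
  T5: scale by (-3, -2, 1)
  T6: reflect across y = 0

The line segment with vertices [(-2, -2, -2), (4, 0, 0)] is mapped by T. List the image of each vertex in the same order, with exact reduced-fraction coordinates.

image vertices: (6, -116/17, 108/17), (-36/5, 96/17, -128/85)

T1 shear: x ← x + 2·z: (-2, -2, -2) → (-6, -2, -2); (4, 0, 0) → (4, 0, 0)
T2 scale by (-1, -2, 1): (-6, -2, -2) → (6, 4, -2); (4, 0, 0) → (-4, 0, 0)
T3 rotate right-handed about the y-axis with cos θ = -3/5, sin θ = -4/5: (6, 4, -2) → (-2, 4, 6); (-4, 0, 0) → (12/5, 0, -16/5)
T4 rotate right-handed about the x-axis with cos θ = 8/17, sin θ = 15/17: (-2, 4, 6) → (-2, -58/17, 108/17); (12/5, 0, -16/5) → (12/5, 48/17, -128/85)
T5 scale by (-3, -2, 1): (-2, -58/17, 108/17) → (6, 116/17, 108/17); (12/5, 48/17, -128/85) → (-36/5, -96/17, -128/85)
T6 reflect across y = 0: (6, 116/17, 108/17) → (6, -116/17, 108/17); (-36/5, -96/17, -128/85) → (-36/5, 96/17, -128/85)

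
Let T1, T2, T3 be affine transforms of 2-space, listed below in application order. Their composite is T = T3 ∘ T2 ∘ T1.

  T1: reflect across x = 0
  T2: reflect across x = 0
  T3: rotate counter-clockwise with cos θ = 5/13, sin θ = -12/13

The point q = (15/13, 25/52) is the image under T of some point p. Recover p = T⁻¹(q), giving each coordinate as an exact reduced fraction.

p = (0, 5/4)

T1 = [-1 0 0; 0 1 0; 0 0 1]
T2·T1 = [1 0 0; 0 1 0; 0 0 1]
T3·…·T1 = [5/13 12/13 0; -12/13 5/13 0; 0 0 1]
det M = 1; M⁻¹ = [5/13 -12/13 0; 12/13 5/13 0; 0 0 1]
M⁻¹ · (15/13, 25/52)ᵀ = (0, 5/4)ᵀ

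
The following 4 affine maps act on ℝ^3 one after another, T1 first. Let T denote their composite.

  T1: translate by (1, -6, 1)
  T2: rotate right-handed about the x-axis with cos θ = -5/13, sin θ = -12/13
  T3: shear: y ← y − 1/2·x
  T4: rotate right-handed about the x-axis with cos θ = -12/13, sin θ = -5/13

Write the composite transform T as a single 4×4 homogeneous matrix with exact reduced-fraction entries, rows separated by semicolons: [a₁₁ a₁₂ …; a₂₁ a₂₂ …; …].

T1 = [1 0 0 1; 0 1 0 -6; 0 0 1 1; 0 0 0 1]
T2·T1 = [1 0 0 1; 0 -5/13 12/13 42/13; 0 -12/13 -5/13 67/13; 0 0 0 1]
T3·…·T1 = [1 0 0 1; -1/2 -5/13 12/13 71/26; 0 -12/13 -5/13 67/13; 0 0 0 1]
T4·…·T1 = [1 0 0 1; 6/13 0 -1 -7/13; 5/26 1 0 -151/26; 0 0 0 1]

T = [1 0 0 1; 6/13 0 -1 -7/13; 5/26 1 0 -151/26; 0 0 0 1]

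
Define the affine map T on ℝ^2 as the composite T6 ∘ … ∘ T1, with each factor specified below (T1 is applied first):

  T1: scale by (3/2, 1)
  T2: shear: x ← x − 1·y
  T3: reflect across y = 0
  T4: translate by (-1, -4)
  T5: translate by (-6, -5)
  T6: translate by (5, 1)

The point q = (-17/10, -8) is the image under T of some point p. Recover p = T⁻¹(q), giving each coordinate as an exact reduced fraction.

T1 = [3/2 0 0; 0 1 0; 0 0 1]
T2·T1 = [3/2 -1 0; 0 1 0; 0 0 1]
T3·…·T1 = [3/2 -1 0; 0 -1 0; 0 0 1]
T4·…·T1 = [3/2 -1 -1; 0 -1 -4; 0 0 1]
T5·…·T1 = [3/2 -1 -7; 0 -1 -9; 0 0 1]
T6·…·T1 = [3/2 -1 -2; 0 -1 -8; 0 0 1]
det M = -3/2; M⁻¹ = [2/3 -2/3 -4; 0 -1 -8; 0 0 1]
M⁻¹ · (-17/10, -8)ᵀ = (1/5, 0)ᵀ

p = (1/5, 0)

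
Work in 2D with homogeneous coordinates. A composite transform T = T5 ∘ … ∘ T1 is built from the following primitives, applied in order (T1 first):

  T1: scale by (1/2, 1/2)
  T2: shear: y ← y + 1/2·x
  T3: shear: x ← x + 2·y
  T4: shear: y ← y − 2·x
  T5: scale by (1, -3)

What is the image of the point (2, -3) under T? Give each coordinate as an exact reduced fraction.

T(p) = (-1, -3)

T1 scale by (1/2, 1/2): (2, -3) → (1, -3/2)
T2 shear: y ← y + 1/2·x: (1, -3/2) → (1, -1)
T3 shear: x ← x + 2·y: (1, -1) → (-1, -1)
T4 shear: y ← y − 2·x: (-1, -1) → (-1, 1)
T5 scale by (1, -3): (-1, 1) → (-1, -3)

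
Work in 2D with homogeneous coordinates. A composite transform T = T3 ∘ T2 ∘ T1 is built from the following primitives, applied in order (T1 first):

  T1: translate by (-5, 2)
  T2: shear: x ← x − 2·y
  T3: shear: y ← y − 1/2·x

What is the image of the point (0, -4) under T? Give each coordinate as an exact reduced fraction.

T(p) = (-1, -3/2)

T1 translate by (-5, 2): (0, -4) → (-5, -2)
T2 shear: x ← x − 2·y: (-5, -2) → (-1, -2)
T3 shear: y ← y − 1/2·x: (-1, -2) → (-1, -3/2)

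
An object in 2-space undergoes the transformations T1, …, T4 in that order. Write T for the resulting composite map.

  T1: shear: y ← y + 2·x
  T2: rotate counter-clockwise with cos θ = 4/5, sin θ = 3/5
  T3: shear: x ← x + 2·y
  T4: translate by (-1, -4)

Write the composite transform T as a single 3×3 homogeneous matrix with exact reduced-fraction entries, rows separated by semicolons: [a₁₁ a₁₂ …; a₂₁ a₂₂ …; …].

T1 = [1 0 0; 2 1 0; 0 0 1]
T2·T1 = [-2/5 -3/5 0; 11/5 4/5 0; 0 0 1]
T3·…·T1 = [4 1 0; 11/5 4/5 0; 0 0 1]
T4·…·T1 = [4 1 -1; 11/5 4/5 -4; 0 0 1]

T = [4 1 -1; 11/5 4/5 -4; 0 0 1]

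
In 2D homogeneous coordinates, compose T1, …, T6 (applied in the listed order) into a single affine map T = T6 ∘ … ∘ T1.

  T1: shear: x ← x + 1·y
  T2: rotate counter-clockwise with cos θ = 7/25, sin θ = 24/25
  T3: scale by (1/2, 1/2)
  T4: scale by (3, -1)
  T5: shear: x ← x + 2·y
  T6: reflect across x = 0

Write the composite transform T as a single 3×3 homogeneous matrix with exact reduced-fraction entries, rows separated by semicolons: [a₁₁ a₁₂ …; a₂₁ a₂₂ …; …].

T1 = [1 1 0; 0 1 0; 0 0 1]
T2·T1 = [7/25 -17/25 0; 24/25 31/25 0; 0 0 1]
T3·…·T1 = [7/50 -17/50 0; 12/25 31/50 0; 0 0 1]
T4·…·T1 = [21/50 -51/50 0; -12/25 -31/50 0; 0 0 1]
T5·…·T1 = [-27/50 -113/50 0; -12/25 -31/50 0; 0 0 1]
T6·…·T1 = [27/50 113/50 0; -12/25 -31/50 0; 0 0 1]

T = [27/50 113/50 0; -12/25 -31/50 0; 0 0 1]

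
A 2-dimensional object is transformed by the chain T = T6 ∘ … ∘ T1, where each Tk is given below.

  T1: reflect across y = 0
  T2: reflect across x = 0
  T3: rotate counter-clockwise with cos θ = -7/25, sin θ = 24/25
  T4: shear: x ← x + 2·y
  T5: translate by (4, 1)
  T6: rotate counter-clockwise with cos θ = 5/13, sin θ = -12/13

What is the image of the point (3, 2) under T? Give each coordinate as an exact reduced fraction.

T1 reflect across y = 0: (3, 2) → (3, -2)
T2 reflect across x = 0: (3, -2) → (-3, -2)
T3 rotate counter-clockwise with cos θ = -7/25, sin θ = 24/25: (-3, -2) → (69/25, -58/25)
T4 shear: x ← x + 2·y: (69/25, -58/25) → (-47/25, -58/25)
T5 translate by (4, 1): (-47/25, -58/25) → (53/25, -33/25)
T6 rotate counter-clockwise with cos θ = 5/13, sin θ = -12/13: (53/25, -33/25) → (-131/325, -801/325)

T(p) = (-131/325, -801/325)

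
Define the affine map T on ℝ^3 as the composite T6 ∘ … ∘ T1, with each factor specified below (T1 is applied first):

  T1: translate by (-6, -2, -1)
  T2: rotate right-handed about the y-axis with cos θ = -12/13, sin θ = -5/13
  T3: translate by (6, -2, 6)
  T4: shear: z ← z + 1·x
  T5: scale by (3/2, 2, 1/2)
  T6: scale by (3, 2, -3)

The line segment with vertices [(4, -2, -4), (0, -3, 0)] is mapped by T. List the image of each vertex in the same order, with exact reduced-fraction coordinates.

T1 translate by (-6, -2, -1): (4, -2, -4) → (-2, -4, -5); (0, -3, 0) → (-6, -5, -1)
T2 rotate right-handed about the y-axis with cos θ = -12/13, sin θ = -5/13: (-2, -4, -5) → (49/13, -4, 50/13); (-6, -5, -1) → (77/13, -5, -18/13)
T3 translate by (6, -2, 6): (49/13, -4, 50/13) → (127/13, -6, 128/13); (77/13, -5, -18/13) → (155/13, -7, 60/13)
T4 shear: z ← z + 1·x: (127/13, -6, 128/13) → (127/13, -6, 255/13); (155/13, -7, 60/13) → (155/13, -7, 215/13)
T5 scale by (3/2, 2, 1/2): (127/13, -6, 255/13) → (381/26, -12, 255/26); (155/13, -7, 215/13) → (465/26, -14, 215/26)
T6 scale by (3, 2, -3): (381/26, -12, 255/26) → (1143/26, -24, -765/26); (465/26, -14, 215/26) → (1395/26, -28, -645/26)

image vertices: (1143/26, -24, -765/26), (1395/26, -28, -645/26)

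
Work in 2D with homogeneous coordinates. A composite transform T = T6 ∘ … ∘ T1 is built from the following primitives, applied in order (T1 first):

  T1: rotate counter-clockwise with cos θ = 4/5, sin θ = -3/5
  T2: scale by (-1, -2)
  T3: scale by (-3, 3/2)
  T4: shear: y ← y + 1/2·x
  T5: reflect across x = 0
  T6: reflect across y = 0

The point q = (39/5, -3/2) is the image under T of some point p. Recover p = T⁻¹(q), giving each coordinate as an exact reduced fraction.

p = (-1, -3)

T1 = [4/5 3/5 0; -3/5 4/5 0; 0 0 1]
T2·T1 = [-4/5 -3/5 0; 6/5 -8/5 0; 0 0 1]
T3·…·T1 = [12/5 9/5 0; 9/5 -12/5 0; 0 0 1]
T4·…·T1 = [12/5 9/5 0; 3 -3/2 0; 0 0 1]
T5·…·T1 = [-12/5 -9/5 0; 3 -3/2 0; 0 0 1]
T6·…·T1 = [-12/5 -9/5 0; -3 3/2 0; 0 0 1]
det M = -9; M⁻¹ = [-1/6 -1/5 0; -1/3 4/15 0; 0 0 1]
M⁻¹ · (39/5, -3/2)ᵀ = (-1, -3)ᵀ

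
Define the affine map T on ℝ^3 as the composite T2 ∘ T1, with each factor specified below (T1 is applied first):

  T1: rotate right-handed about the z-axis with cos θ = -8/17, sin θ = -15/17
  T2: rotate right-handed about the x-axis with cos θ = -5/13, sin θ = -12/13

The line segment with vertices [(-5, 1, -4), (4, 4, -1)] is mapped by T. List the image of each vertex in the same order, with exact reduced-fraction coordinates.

image vertices: (55/17, -1151/221, -464/221), (28/17, 256/221, 1189/221)

T1 rotate right-handed about the z-axis with cos θ = -8/17, sin θ = -15/17: (-5, 1, -4) → (55/17, 67/17, -4); (4, 4, -1) → (28/17, -92/17, -1)
T2 rotate right-handed about the x-axis with cos θ = -5/13, sin θ = -12/13: (55/17, 67/17, -4) → (55/17, -1151/221, -464/221); (28/17, -92/17, -1) → (28/17, 256/221, 1189/221)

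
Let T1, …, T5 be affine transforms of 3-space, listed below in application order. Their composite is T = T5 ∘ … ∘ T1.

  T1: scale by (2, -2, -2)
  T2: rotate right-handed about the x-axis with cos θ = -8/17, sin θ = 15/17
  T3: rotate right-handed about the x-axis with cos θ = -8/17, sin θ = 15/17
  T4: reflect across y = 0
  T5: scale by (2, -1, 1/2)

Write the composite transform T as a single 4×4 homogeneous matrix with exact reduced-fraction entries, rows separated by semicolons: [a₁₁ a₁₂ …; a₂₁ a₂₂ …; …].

T1 = [2 0 0 0; 0 -2 0 0; 0 0 -2 0; 0 0 0 1]
T2·T1 = [2 0 0 0; 0 16/17 30/17 0; 0 -30/17 16/17 0; 0 0 0 1]
T3·…·T1 = [2 0 0 0; 0 322/289 -480/289 0; 0 480/289 322/289 0; 0 0 0 1]
T4·…·T1 = [2 0 0 0; 0 -322/289 480/289 0; 0 480/289 322/289 0; 0 0 0 1]
T5·…·T1 = [4 0 0 0; 0 322/289 -480/289 0; 0 240/289 161/289 0; 0 0 0 1]

T = [4 0 0 0; 0 322/289 -480/289 0; 0 240/289 161/289 0; 0 0 0 1]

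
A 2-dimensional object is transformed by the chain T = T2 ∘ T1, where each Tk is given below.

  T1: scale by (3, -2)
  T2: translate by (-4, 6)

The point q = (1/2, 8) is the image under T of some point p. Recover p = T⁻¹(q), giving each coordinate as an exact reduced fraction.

T1 = [3 0 0; 0 -2 0; 0 0 1]
T2·T1 = [3 0 -4; 0 -2 6; 0 0 1]
det M = -6; M⁻¹ = [1/3 0 4/3; 0 -1/2 3; 0 0 1]
M⁻¹ · (1/2, 8)ᵀ = (3/2, -1)ᵀ

p = (3/2, -1)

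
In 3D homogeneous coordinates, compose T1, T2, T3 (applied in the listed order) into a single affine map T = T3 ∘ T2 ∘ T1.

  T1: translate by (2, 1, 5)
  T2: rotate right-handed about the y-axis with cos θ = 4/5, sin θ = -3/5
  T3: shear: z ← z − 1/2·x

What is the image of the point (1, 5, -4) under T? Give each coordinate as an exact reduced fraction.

T(p) = (9/5, 6, 17/10)

T1 translate by (2, 1, 5): (1, 5, -4) → (3, 6, 1)
T2 rotate right-handed about the y-axis with cos θ = 4/5, sin θ = -3/5: (3, 6, 1) → (9/5, 6, 13/5)
T3 shear: z ← z − 1/2·x: (9/5, 6, 13/5) → (9/5, 6, 17/10)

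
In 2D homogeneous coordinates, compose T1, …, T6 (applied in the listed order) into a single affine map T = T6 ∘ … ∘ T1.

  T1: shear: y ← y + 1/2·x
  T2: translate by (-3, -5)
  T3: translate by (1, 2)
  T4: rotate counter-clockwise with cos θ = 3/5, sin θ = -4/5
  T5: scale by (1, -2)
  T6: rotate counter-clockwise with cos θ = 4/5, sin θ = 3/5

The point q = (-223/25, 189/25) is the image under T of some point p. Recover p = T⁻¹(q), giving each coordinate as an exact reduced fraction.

T1 = [1 0 0; 1/2 1 0; 0 0 1]
T2·T1 = [1 0 -3; 1/2 1 -5; 0 0 1]
T3·…·T1 = [1 0 -2; 1/2 1 -3; 0 0 1]
T4·…·T1 = [1 4/5 -18/5; -1/2 3/5 -1/5; 0 0 1]
T5·…·T1 = [1 4/5 -18/5; 1 -6/5 2/5; 0 0 1]
T6·…·T1 = [1/5 34/25 -78/25; 7/5 -12/25 -46/25; 0 0 1]
det M = -2; M⁻¹ = [6/25 17/25 2; 7/10 -1/10 2; 0 0 1]
M⁻¹ · (-223/25, 189/25)ᵀ = (5, -5)ᵀ

p = (5, -5)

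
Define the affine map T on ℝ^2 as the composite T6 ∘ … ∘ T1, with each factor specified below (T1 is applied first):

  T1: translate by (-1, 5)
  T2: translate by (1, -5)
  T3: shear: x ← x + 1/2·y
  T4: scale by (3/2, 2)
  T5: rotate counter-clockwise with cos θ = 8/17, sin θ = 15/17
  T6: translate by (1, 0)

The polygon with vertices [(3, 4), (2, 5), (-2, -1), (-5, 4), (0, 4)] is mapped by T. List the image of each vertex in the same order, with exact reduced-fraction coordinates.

T1 translate by (-1, 5): (3, 4) → (2, 9); (2, 5) → (1, 10); (-2, -1) → (-3, 4); (-5, 4) → (-6, 9); (0, 4) → (-1, 9)
T2 translate by (1, -5): (2, 9) → (3, 4); (1, 10) → (2, 5); (-3, 4) → (-2, -1); (-6, 9) → (-5, 4); (-1, 9) → (0, 4)
T3 shear: x ← x + 1/2·y: (3, 4) → (5, 4); (2, 5) → (9/2, 5); (-2, -1) → (-5/2, -1); (-5, 4) → (-3, 4); (0, 4) → (2, 4)
T4 scale by (3/2, 2): (5, 4) → (15/2, 8); (9/2, 5) → (27/4, 10); (-5/2, -1) → (-15/4, -2); (-3, 4) → (-9/2, 8); (2, 4) → (3, 8)
T5 rotate counter-clockwise with cos θ = 8/17, sin θ = 15/17: (15/2, 8) → (-60/17, 353/34); (27/4, 10) → (-96/17, 725/68); (-15/4, -2) → (0, -17/4); (-9/2, 8) → (-156/17, -7/34); (3, 8) → (-96/17, 109/17)
T6 translate by (1, 0): (-60/17, 353/34) → (-43/17, 353/34); (-96/17, 725/68) → (-79/17, 725/68); (0, -17/4) → (1, -17/4); (-156/17, -7/34) → (-139/17, -7/34); (-96/17, 109/17) → (-79/17, 109/17)

image vertices: (-43/17, 353/34), (-79/17, 725/68), (1, -17/4), (-139/17, -7/34), (-79/17, 109/17)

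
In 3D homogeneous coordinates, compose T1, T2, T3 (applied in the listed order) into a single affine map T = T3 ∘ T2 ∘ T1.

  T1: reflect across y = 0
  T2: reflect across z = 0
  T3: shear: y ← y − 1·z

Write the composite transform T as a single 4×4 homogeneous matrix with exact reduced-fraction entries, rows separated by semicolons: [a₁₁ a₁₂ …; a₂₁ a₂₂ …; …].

T1 = [1 0 0 0; 0 -1 0 0; 0 0 1 0; 0 0 0 1]
T2·T1 = [1 0 0 0; 0 -1 0 0; 0 0 -1 0; 0 0 0 1]
T3·…·T1 = [1 0 0 0; 0 -1 1 0; 0 0 -1 0; 0 0 0 1]

T = [1 0 0 0; 0 -1 1 0; 0 0 -1 0; 0 0 0 1]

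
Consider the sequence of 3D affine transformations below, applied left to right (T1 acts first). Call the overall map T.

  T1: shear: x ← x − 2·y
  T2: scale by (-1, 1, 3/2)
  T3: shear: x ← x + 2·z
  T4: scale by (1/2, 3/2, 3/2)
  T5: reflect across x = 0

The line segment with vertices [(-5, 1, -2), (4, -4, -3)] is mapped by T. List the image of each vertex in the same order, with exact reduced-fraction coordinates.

T1 shear: x ← x − 2·y: (-5, 1, -2) → (-7, 1, -2); (4, -4, -3) → (12, -4, -3)
T2 scale by (-1, 1, 3/2): (-7, 1, -2) → (7, 1, -3); (12, -4, -3) → (-12, -4, -9/2)
T3 shear: x ← x + 2·z: (7, 1, -3) → (1, 1, -3); (-12, -4, -9/2) → (-21, -4, -9/2)
T4 scale by (1/2, 3/2, 3/2): (1, 1, -3) → (1/2, 3/2, -9/2); (-21, -4, -9/2) → (-21/2, -6, -27/4)
T5 reflect across x = 0: (1/2, 3/2, -9/2) → (-1/2, 3/2, -9/2); (-21/2, -6, -27/4) → (21/2, -6, -27/4)

image vertices: (-1/2, 3/2, -9/2), (21/2, -6, -27/4)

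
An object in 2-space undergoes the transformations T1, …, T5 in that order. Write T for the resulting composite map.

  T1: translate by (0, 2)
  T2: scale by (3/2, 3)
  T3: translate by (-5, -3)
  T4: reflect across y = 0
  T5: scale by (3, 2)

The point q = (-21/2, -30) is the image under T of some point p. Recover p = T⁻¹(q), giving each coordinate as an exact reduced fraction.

p = (1, 4)

T1 = [1 0 0; 0 1 2; 0 0 1]
T2·T1 = [3/2 0 0; 0 3 6; 0 0 1]
T3·…·T1 = [3/2 0 -5; 0 3 3; 0 0 1]
T4·…·T1 = [3/2 0 -5; 0 -3 -3; 0 0 1]
T5·…·T1 = [9/2 0 -15; 0 -6 -6; 0 0 1]
det M = -27; M⁻¹ = [2/9 0 10/3; 0 -1/6 -1; 0 0 1]
M⁻¹ · (-21/2, -30)ᵀ = (1, 4)ᵀ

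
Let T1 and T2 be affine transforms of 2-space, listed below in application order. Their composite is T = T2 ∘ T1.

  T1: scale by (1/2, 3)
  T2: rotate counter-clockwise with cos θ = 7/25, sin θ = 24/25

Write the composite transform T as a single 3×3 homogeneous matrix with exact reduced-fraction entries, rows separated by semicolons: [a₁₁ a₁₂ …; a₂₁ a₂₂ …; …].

T1 = [1/2 0 0; 0 3 0; 0 0 1]
T2·T1 = [7/50 -72/25 0; 12/25 21/25 0; 0 0 1]

T = [7/50 -72/25 0; 12/25 21/25 0; 0 0 1]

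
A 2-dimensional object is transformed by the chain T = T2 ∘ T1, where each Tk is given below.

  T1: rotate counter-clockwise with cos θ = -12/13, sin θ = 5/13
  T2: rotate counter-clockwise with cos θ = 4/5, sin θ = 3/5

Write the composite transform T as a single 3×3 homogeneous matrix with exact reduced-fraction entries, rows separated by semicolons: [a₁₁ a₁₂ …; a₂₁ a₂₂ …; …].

T1 = [-12/13 -5/13 0; 5/13 -12/13 0; 0 0 1]
T2·T1 = [-63/65 16/65 0; -16/65 -63/65 0; 0 0 1]

T = [-63/65 16/65 0; -16/65 -63/65 0; 0 0 1]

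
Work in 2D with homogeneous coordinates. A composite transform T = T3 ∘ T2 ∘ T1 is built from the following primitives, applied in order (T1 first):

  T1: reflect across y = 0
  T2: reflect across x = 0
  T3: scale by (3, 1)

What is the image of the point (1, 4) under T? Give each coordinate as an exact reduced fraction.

T1 reflect across y = 0: (1, 4) → (1, -4)
T2 reflect across x = 0: (1, -4) → (-1, -4)
T3 scale by (3, 1): (-1, -4) → (-3, -4)

T(p) = (-3, -4)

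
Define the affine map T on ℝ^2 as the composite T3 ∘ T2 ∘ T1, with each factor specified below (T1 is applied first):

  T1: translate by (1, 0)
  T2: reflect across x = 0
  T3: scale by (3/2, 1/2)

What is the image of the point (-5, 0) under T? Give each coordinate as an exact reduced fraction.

T(p) = (6, 0)

T1 translate by (1, 0): (-5, 0) → (-4, 0)
T2 reflect across x = 0: (-4, 0) → (4, 0)
T3 scale by (3/2, 1/2): (4, 0) → (6, 0)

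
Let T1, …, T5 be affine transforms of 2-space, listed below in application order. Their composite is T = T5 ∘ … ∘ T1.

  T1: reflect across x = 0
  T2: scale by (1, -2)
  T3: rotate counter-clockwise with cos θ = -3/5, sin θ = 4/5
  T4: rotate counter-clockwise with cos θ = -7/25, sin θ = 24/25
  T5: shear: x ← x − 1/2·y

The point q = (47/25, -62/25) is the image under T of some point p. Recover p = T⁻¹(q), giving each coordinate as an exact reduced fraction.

T1 = [-1 0 0; 0 1 0; 0 0 1]
T2·T1 = [-1 0 0; 0 -2 0; 0 0 1]
T3·…·T1 = [3/5 8/5 0; -4/5 6/5 0; 0 0 1]
T4·…·T1 = [3/5 -8/5 0; 4/5 6/5 0; 0 0 1]
T5·…·T1 = [1/5 -11/5 0; 4/5 6/5 0; 0 0 1]
det M = 2; M⁻¹ = [3/5 11/10 0; -2/5 1/10 0; 0 0 1]
M⁻¹ · (47/25, -62/25)ᵀ = (-8/5, -1)ᵀ

p = (-8/5, -1)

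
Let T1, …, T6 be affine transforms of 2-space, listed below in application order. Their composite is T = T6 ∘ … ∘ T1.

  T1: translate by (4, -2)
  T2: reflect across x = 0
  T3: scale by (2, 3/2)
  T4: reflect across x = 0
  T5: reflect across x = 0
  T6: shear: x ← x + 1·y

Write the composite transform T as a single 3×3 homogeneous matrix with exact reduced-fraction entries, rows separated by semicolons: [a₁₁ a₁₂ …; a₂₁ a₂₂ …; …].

T1 = [1 0 4; 0 1 -2; 0 0 1]
T2·T1 = [-1 0 -4; 0 1 -2; 0 0 1]
T3·…·T1 = [-2 0 -8; 0 3/2 -3; 0 0 1]
T4·…·T1 = [2 0 8; 0 3/2 -3; 0 0 1]
T5·…·T1 = [-2 0 -8; 0 3/2 -3; 0 0 1]
T6·…·T1 = [-2 3/2 -11; 0 3/2 -3; 0 0 1]

T = [-2 3/2 -11; 0 3/2 -3; 0 0 1]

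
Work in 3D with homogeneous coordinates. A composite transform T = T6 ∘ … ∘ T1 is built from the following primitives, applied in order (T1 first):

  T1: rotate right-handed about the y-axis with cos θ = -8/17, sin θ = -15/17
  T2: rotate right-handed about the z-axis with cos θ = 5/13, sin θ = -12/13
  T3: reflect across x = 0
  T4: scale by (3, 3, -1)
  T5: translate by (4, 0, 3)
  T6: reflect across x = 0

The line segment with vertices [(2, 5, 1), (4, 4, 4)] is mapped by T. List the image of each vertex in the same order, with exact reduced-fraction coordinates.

image vertices: (1711/221, 2391/221, 29/17), (184/221, 4332/221, 23/17)

T1 rotate right-handed about the y-axis with cos θ = -8/17, sin θ = -15/17: (2, 5, 1) → (-31/17, 5, 22/17); (4, 4, 4) → (-92/17, 4, 28/17)
T2 rotate right-handed about the z-axis with cos θ = 5/13, sin θ = -12/13: (-31/17, 5, 22/17) → (865/221, 797/221, 22/17); (-92/17, 4, 28/17) → (356/221, 1444/221, 28/17)
T3 reflect across x = 0: (865/221, 797/221, 22/17) → (-865/221, 797/221, 22/17); (356/221, 1444/221, 28/17) → (-356/221, 1444/221, 28/17)
T4 scale by (3, 3, -1): (-865/221, 797/221, 22/17) → (-2595/221, 2391/221, -22/17); (-356/221, 1444/221, 28/17) → (-1068/221, 4332/221, -28/17)
T5 translate by (4, 0, 3): (-2595/221, 2391/221, -22/17) → (-1711/221, 2391/221, 29/17); (-1068/221, 4332/221, -28/17) → (-184/221, 4332/221, 23/17)
T6 reflect across x = 0: (-1711/221, 2391/221, 29/17) → (1711/221, 2391/221, 29/17); (-184/221, 4332/221, 23/17) → (184/221, 4332/221, 23/17)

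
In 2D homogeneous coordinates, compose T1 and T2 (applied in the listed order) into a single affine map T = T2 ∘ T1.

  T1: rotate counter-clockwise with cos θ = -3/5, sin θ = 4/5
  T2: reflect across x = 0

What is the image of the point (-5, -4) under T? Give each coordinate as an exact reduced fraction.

T1 rotate counter-clockwise with cos θ = -3/5, sin θ = 4/5: (-5, -4) → (31/5, -8/5)
T2 reflect across x = 0: (31/5, -8/5) → (-31/5, -8/5)

T(p) = (-31/5, -8/5)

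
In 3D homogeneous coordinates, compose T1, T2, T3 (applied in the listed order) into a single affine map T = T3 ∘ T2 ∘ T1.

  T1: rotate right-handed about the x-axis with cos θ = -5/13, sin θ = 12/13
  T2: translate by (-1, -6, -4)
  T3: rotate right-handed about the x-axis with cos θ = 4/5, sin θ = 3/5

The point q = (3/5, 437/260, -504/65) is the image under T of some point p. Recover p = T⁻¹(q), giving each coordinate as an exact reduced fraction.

T1 = [1 0 0 0; 0 -5/13 -12/13 0; 0 12/13 -5/13 0; 0 0 0 1]
T2·T1 = [1 0 0 -1; 0 -5/13 -12/13 -6; 0 12/13 -5/13 -4; 0 0 0 1]
T3·…·T1 = [1 0 0 -1; 0 -56/65 -33/65 -12/5; 0 33/65 -56/65 -34/5; 0 0 0 1]
det M = 1; M⁻¹ = [1 0 0 1; 0 -56/65 33/65 18/13; 0 -33/65 -56/65 -92/13; 0 0 0 1]
M⁻¹ · (3/5, 437/260, -504/65)ᵀ = (8/5, -4, -5/4)ᵀ

p = (8/5, -4, -5/4)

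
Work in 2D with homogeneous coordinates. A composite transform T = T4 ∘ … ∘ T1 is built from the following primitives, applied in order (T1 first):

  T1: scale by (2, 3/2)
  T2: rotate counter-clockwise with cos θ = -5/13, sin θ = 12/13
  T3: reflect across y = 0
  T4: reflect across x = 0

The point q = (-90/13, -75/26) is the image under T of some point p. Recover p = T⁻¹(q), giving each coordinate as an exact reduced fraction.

p = (0, -5)

T1 = [2 0 0; 0 3/2 0; 0 0 1]
T2·T1 = [-10/13 -18/13 0; 24/13 -15/26 0; 0 0 1]
T3·…·T1 = [-10/13 -18/13 0; -24/13 15/26 0; 0 0 1]
T4·…·T1 = [10/13 18/13 0; -24/13 15/26 0; 0 0 1]
det M = 3; M⁻¹ = [5/26 -6/13 0; 8/13 10/39 0; 0 0 1]
M⁻¹ · (-90/13, -75/26)ᵀ = (0, -5)ᵀ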